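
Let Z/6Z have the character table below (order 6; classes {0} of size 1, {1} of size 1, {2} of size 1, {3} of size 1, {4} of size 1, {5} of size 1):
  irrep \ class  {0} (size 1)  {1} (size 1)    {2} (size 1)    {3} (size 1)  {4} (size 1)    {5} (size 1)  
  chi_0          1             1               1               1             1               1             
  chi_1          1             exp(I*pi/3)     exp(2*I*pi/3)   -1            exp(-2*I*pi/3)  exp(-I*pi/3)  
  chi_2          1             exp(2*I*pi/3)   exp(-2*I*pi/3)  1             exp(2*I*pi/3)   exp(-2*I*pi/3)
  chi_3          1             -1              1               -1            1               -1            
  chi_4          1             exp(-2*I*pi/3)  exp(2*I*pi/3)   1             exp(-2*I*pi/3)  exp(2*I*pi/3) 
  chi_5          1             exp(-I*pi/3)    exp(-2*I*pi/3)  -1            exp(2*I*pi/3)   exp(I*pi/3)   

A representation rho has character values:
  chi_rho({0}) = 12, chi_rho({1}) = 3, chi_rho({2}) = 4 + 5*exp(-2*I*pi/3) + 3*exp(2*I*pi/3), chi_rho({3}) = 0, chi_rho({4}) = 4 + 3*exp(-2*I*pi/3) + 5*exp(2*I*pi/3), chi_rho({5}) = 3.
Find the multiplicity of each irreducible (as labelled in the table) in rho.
Multiplicities: chi_0: 3, chi_1: 2, chi_2: 2, chi_3: 1, chi_4: 1, chi_5: 3.

Solution. Use <chi_rho, chi> = (1/|G|) sum_C |C| * chi_rho(C) * conj(chi(C)) with |G| = 6 for each irreducible chi in the table:
  <chi_rho, chi_0> = (1/6)[1*(12)*conj(1) + 1*(3)*conj(1) + 1*(4 + 5*exp(-2*I*pi/3) + 3*exp(2*I*pi/3))*conj(1) + 1*(0)*conj(1) + 1*(4 + 3*exp(-2*I*pi/3) + 5*exp(2*I*pi/3))*conj(1) + 1*(3)*conj(1)]
      = (1/6)[(12) + (3) + (4 + 5*exp(-2*I*pi/3) + 3*exp(2*I*pi/3)) + (0) + (4 + 3*exp(-2*I*pi/3) + 5*exp(2*I*pi/3)) + (3)] = 18/6 = 3
  <chi_rho, chi_1> = (1/6)[1*(12)*conj(1) + 1*(3)*conj(exp(I*pi/3)) + 1*(4 + 5*exp(-2*I*pi/3) + 3*exp(2*I*pi/3))*conj(exp(2*I*pi/3)) + 1*(0)*conj(-1) + 1*(4 + 3*exp(-2*I*pi/3) + 5*exp(2*I*pi/3))*conj(exp(-2*I*pi/3)) + 1*(3)*conj(exp(-I*pi/3))]
      = (1/6)[(12) + (1 + 3*exp(-2*I*pi/3) + 2*exp(-I*pi/3) + 2*exp(I*pi/3)) + (3 + 4*exp(-2*I*pi/3) + 5*exp(2*I*pi/3)) + (0) + (3 + 5*exp(-2*I*pi/3) + 4*exp(2*I*pi/3)) + (1 + 2*exp(-I*pi/3) + 2*exp(I*pi/3) + 3*exp(2*I*pi/3))] = 12/6 = 2
  <chi_rho, chi_2> = (1/6)[1*(12)*conj(1) + 1*(3)*conj(exp(2*I*pi/3)) + 1*(4 + 5*exp(-2*I*pi/3) + 3*exp(2*I*pi/3))*conj(exp(-2*I*pi/3)) + 1*(0)*conj(1) + 1*(4 + 3*exp(-2*I*pi/3) + 5*exp(2*I*pi/3))*conj(exp(2*I*pi/3)) + 1*(3)*conj(exp(-2*I*pi/3))]
      = (1/6)[(12) + (-1 + 2*exp(-2*I*pi/3) + 2*exp(-I*pi/3) + exp(2*I*pi/3)) + (5 + 3*exp(-2*I*pi/3) + 4*exp(2*I*pi/3)) + (0) + (5 + 4*exp(-2*I*pi/3) + 3*exp(2*I*pi/3)) + (-1 + exp(-2*I*pi/3) + 2*exp(2*I*pi/3) + 2*exp(I*pi/3))] = 12/6 = 2
  <chi_rho, chi_3> = (1/6)[1*(12)*conj(1) + 1*(3)*conj(-1) + 1*(4 + 5*exp(-2*I*pi/3) + 3*exp(2*I*pi/3))*conj(1) + 1*(0)*conj(-1) + 1*(4 + 3*exp(-2*I*pi/3) + 5*exp(2*I*pi/3))*conj(1) + 1*(3)*conj(-1)]
      = (1/6)[(12) + (-3) + (4 + 5*exp(-2*I*pi/3) + 3*exp(2*I*pi/3)) + (0) + (4 + 3*exp(-2*I*pi/3) + 5*exp(2*I*pi/3)) + (-3)] = 6/6 = 1
  <chi_rho, chi_4> = (1/6)[1*(12)*conj(1) + 1*(3)*conj(exp(-2*I*pi/3)) + 1*(4 + 5*exp(-2*I*pi/3) + 3*exp(2*I*pi/3))*conj(exp(2*I*pi/3)) + 1*(0)*conj(1) + 1*(4 + 3*exp(-2*I*pi/3) + 5*exp(2*I*pi/3))*conj(exp(-2*I*pi/3)) + 1*(3)*conj(exp(2*I*pi/3))]
      = (1/6)[(12) + (-1 + 2*exp(-2*I*pi/3) + 2*exp(2*I*pi/3) + 3*exp(I*pi/3)) + (3 + 4*exp(-2*I*pi/3) + 5*exp(2*I*pi/3)) + (0) + (3 + 5*exp(-2*I*pi/3) + 4*exp(2*I*pi/3)) + (-1 + 3*exp(-I*pi/3) + 2*exp(-2*I*pi/3) + 2*exp(2*I*pi/3))] = 6/6 = 1
  <chi_rho, chi_5> = (1/6)[1*(12)*conj(1) + 1*(3)*conj(exp(-I*pi/3)) + 1*(4 + 5*exp(-2*I*pi/3) + 3*exp(2*I*pi/3))*conj(exp(-2*I*pi/3)) + 1*(0)*conj(-1) + 1*(4 + 3*exp(-2*I*pi/3) + 5*exp(2*I*pi/3))*conj(exp(2*I*pi/3)) + 1*(3)*conj(exp(I*pi/3))]
      = (1/6)[(12) + (1 + exp(-I*pi/3) + 2*exp(2*I*pi/3) + 2*exp(I*pi/3)) + (5 + 3*exp(-2*I*pi/3) + 4*exp(2*I*pi/3)) + (0) + (5 + 4*exp(-2*I*pi/3) + 3*exp(2*I*pi/3)) + (1 + 2*exp(-2*I*pi/3) + 2*exp(-I*pi/3) + exp(I*pi/3))] = 18/6 = 3
(Exp terms are combined using exp(i*s)*conj(exp(i*t)) = exp(i*(s-t)), and sums of them are collapsed using the identity that for every m > 1 the m distinct m-th roots of unity sum to 0, e.g. 1 + exp(2*I*pi/3) + exp(-2*I*pi/3) = 0.)
Dimension check: dim(rho) = sum (mult * dim) = 3*1 + 2*1 + 2*1 + 1*1 + 1*1 + 3*1 = 12 = chi_rho(e) = 12.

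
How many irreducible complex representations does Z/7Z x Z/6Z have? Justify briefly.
42

Reasoning: The number of irreducible complex representations of a finite group equals its number of conjugacy classes. Z/7Z x Z/6Z is abelian of order 42, so every element is its own conjugacy class: 42 classes, so Z/7Z x Z/6Z (order 42) has exactly 42 irreducible complex representations.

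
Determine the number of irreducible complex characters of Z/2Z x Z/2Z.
4

Details: The number of irreducible complex representations of a finite group equals its number of conjugacy classes. Z/2Z x Z/2Z is abelian of order 4, so every element is its own conjugacy class: 4 classes, so Z/2Z x Z/2Z (order 4) has exactly 4 irreducible complex representations.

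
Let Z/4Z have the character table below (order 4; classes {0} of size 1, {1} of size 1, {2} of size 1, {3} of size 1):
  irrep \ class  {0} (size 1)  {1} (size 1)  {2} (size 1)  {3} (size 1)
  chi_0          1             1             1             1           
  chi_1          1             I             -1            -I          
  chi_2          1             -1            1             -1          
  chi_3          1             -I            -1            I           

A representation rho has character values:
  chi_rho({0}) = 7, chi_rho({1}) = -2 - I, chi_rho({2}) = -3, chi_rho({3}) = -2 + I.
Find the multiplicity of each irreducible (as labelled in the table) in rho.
Multiplicities: chi_0: 0, chi_1: 2, chi_2: 2, chi_3: 3.

Reasoning: Use <chi_rho, chi> = (1/|G|) sum_C |C| * chi_rho(C) * conj(chi(C)) with |G| = 4 for each irreducible chi in the table:
  <chi_rho, chi_0> = (1/4)[1*(7)*conj(1) + 1*(-2 - I)*conj(1) + 1*(-3)*conj(1) + 1*(-2 + I)*conj(1)]
      = (1/4)[(7) + (-2 - I) + (-3) + (-2 + I)] = 0/4 = 0
  <chi_rho, chi_1> = (1/4)[1*(7)*conj(1) + 1*(-2 - I)*conj(I) + 1*(-3)*conj(-1) + 1*(-2 + I)*conj(-I)]
      = (1/4)[(7) + (-1 + 2*I) + (3) + (-1 - 2*I)] = 8/4 = 2
  <chi_rho, chi_2> = (1/4)[1*(7)*conj(1) + 1*(-2 - I)*conj(-1) + 1*(-3)*conj(1) + 1*(-2 + I)*conj(-1)]
      = (1/4)[(7) + (2 + I) + (-3) + (2 - I)] = 8/4 = 2
  <chi_rho, chi_3> = (1/4)[1*(7)*conj(1) + 1*(-2 - I)*conj(-I) + 1*(-3)*conj(-1) + 1*(-2 + I)*conj(I)]
      = (1/4)[(7) + (1 - 2*I) + (3) + (1 + 2*I)] = 12/4 = 3
(Exp terms are combined using exp(i*s)*conj(exp(i*t)) = exp(i*(s-t)), and sums of them are collapsed using the identity that for every m > 1 the m distinct m-th roots of unity sum to 0, e.g. 1 + exp(2*I*pi/3) + exp(-2*I*pi/3) = 0.)
Dimension check: dim(rho) = sum (mult * dim) = 0*1 + 2*1 + 2*1 + 3*1 = 7 = chi_rho(e) = 7.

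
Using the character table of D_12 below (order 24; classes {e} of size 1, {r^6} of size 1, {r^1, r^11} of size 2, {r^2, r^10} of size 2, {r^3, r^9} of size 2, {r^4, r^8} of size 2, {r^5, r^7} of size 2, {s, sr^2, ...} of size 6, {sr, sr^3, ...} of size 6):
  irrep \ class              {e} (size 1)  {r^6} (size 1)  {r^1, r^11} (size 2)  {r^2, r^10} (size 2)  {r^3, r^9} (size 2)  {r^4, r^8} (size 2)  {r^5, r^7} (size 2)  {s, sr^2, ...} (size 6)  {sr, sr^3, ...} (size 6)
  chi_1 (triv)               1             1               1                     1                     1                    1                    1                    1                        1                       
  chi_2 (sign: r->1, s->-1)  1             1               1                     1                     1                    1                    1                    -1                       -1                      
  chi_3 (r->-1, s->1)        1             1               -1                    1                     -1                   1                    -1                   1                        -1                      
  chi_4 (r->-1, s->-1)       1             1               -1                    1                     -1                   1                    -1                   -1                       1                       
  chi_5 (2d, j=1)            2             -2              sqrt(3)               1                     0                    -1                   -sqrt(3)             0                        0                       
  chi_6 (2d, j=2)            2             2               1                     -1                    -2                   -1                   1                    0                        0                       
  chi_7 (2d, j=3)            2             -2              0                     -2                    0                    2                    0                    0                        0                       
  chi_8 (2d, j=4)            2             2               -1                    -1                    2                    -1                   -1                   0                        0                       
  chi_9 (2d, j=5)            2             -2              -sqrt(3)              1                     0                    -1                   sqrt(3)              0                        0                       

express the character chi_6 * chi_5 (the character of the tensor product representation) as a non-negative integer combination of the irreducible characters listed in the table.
chi_6 tensor chi_5 = chi_5 + chi_7 (all other irreducibles have multiplicity 0).

Argument: The character of a tensor product is the pointwise product (chi_6 * chi_5)(C) = chi_6(C) * chi_5(C):
  {e}: (2)*(2), {r^6}: (2)*(-2), {r^1, r^11}: (1)*(sqrt(3)), {r^2, r^10}: (-1)*(1), {r^3, r^9}: (-2)*(0), {r^4, r^8}: (-1)*(-1), {r^5, r^7}: (1)*(-sqrt(3)), {s, sr^2, ...}: (0)*(0), {sr, sr^3, ...}: (0)*(0)
so (chi_6 * chi_5) takes values
  {e} -> 4, {r^6} -> -4, {r^1, r^11} -> sqrt(3), {r^2, r^10} -> -1, {r^3, r^9} -> 0, {r^4, r^8} -> 1, {r^5, r^7} -> -sqrt(3), {s, sr^2, ...} -> 0, {sr, sr^3, ...} -> 0.
Now take the inner product of this character with each irreducible chi from the table, <chi_6*chi_5, chi> = (1/24) sum_C |C| (chi_6*chi_5)(C) conj(chi(C)):
  <chi_6*chi_5, chi_1> = (1/24)[1*(4)*conj(1) + 1*(-4)*conj(1) + 2*(sqrt(3))*conj(1) + 2*(-1)*conj(1) + 2*(0)*conj(1) + 2*(1)*conj(1) + 2*(-sqrt(3))*conj(1) + 6*(0)*conj(1) + 6*(0)*conj(1)]
      = (1/24)[(4) + (-4) + (2*sqrt(3)) + (-2) + (0) + (2) + (-2*sqrt(3)) + (0) + (0)] = 0/24 = 0
  <chi_6*chi_5, chi_2> = (1/24)[1*(4)*conj(1) + 1*(-4)*conj(1) + 2*(sqrt(3))*conj(1) + 2*(-1)*conj(1) + 2*(0)*conj(1) + 2*(1)*conj(1) + 2*(-sqrt(3))*conj(1) + 6*(0)*conj(-1) + 6*(0)*conj(-1)]
      = (1/24)[(4) + (-4) + (2*sqrt(3)) + (-2) + (0) + (2) + (-2*sqrt(3)) + (0) + (0)] = 0/24 = 0
  <chi_6*chi_5, chi_3> = (1/24)[1*(4)*conj(1) + 1*(-4)*conj(1) + 2*(sqrt(3))*conj(-1) + 2*(-1)*conj(1) + 2*(0)*conj(-1) + 2*(1)*conj(1) + 2*(-sqrt(3))*conj(-1) + 6*(0)*conj(1) + 6*(0)*conj(-1)]
      = (1/24)[(4) + (-4) + (-2*sqrt(3)) + (-2) + (0) + (2) + (2*sqrt(3)) + (0) + (0)] = 0/24 = 0
  <chi_6*chi_5, chi_4> = (1/24)[1*(4)*conj(1) + 1*(-4)*conj(1) + 2*(sqrt(3))*conj(-1) + 2*(-1)*conj(1) + 2*(0)*conj(-1) + 2*(1)*conj(1) + 2*(-sqrt(3))*conj(-1) + 6*(0)*conj(-1) + 6*(0)*conj(1)]
      = (1/24)[(4) + (-4) + (-2*sqrt(3)) + (-2) + (0) + (2) + (2*sqrt(3)) + (0) + (0)] = 0/24 = 0
  <chi_6*chi_5, chi_5> = (1/24)[1*(4)*conj(2) + 1*(-4)*conj(-2) + 2*(sqrt(3))*conj(sqrt(3)) + 2*(-1)*conj(1) + 2*(0)*conj(0) + 2*(1)*conj(-1) + 2*(-sqrt(3))*conj(-sqrt(3)) + 6*(0)*conj(0) + 6*(0)*conj(0)]
      = (1/24)[(8) + (8) + (6) + (-2) + (0) + (-2) + (6) + (0) + (0)] = 24/24 = 1
  <chi_6*chi_5, chi_6> = (1/24)[1*(4)*conj(2) + 1*(-4)*conj(2) + 2*(sqrt(3))*conj(1) + 2*(-1)*conj(-1) + 2*(0)*conj(-2) + 2*(1)*conj(-1) + 2*(-sqrt(3))*conj(1) + 6*(0)*conj(0) + 6*(0)*conj(0)]
      = (1/24)[(8) + (-8) + (2*sqrt(3)) + (2) + (0) + (-2) + (-2*sqrt(3)) + (0) + (0)] = 0/24 = 0
  <chi_6*chi_5, chi_7> = (1/24)[1*(4)*conj(2) + 1*(-4)*conj(-2) + 2*(sqrt(3))*conj(0) + 2*(-1)*conj(-2) + 2*(0)*conj(0) + 2*(1)*conj(2) + 2*(-sqrt(3))*conj(0) + 6*(0)*conj(0) + 6*(0)*conj(0)]
      = (1/24)[(8) + (8) + (0) + (4) + (0) + (4) + (0) + (0) + (0)] = 24/24 = 1
  <chi_6*chi_5, chi_8> = (1/24)[1*(4)*conj(2) + 1*(-4)*conj(2) + 2*(sqrt(3))*conj(-1) + 2*(-1)*conj(-1) + 2*(0)*conj(2) + 2*(1)*conj(-1) + 2*(-sqrt(3))*conj(-1) + 6*(0)*conj(0) + 6*(0)*conj(0)]
      = (1/24)[(8) + (-8) + (-2*sqrt(3)) + (2) + (0) + (-2) + (2*sqrt(3)) + (0) + (0)] = 0/24 = 0
  <chi_6*chi_5, chi_9> = (1/24)[1*(4)*conj(2) + 1*(-4)*conj(-2) + 2*(sqrt(3))*conj(-sqrt(3)) + 2*(-1)*conj(1) + 2*(0)*conj(0) + 2*(1)*conj(-1) + 2*(-sqrt(3))*conj(sqrt(3)) + 6*(0)*conj(0) + 6*(0)*conj(0)]
      = (1/24)[(8) + (8) + (-6) + (-2) + (0) + (-2) + (-6) + (0) + (0)] = 0/24 = 0
Hence the multiplicities are chi_5: 1, chi_7: 1. Dimension check: dim(chi_6)*dim(chi_5) = 2*2 = 4 and sum (mult * dim) = 1*2 + 1*2 = 4.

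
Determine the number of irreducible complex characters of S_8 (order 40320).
22

Explanation: The number of irreducible complex representations of a finite group equals its number of conjugacy classes. Conjugacy classes in S_8 correspond to cycle types, i.e. partitions of 8; there are p(8) = 22 of them, so S_8 (order 40320) has exactly 22 irreducible complex representations.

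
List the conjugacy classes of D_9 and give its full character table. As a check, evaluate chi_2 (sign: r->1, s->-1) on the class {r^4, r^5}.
Conjugacy classes: {e} of size 1, {r^1, r^8} of size 2, {r^2, r^7} of size 2, {r^3, r^6} of size 2, {r^4, r^5} of size 2, {s, sr, ..., sr^8} of size 9.
Character table:
  irrep \ class              {e} (size 1)  {r^1, r^8} (size 2)  {r^2, r^7} (size 2)  {r^3, r^6} (size 2)  {r^4, r^5} (size 2)  {s, sr, ..., sr^8} (size 9)
  chi_1 (triv)               1             1                    1                    1                    1                    1                          
  chi_2 (sign: r->1, s->-1)  1             1                    1                    1                    1                    -1                         
  chi_3 (2d, j=1)            2             2*cos(2*pi/9)        2*cos(4*pi/9)        -1                   -2*cos(pi/9)         0                          
  chi_4 (2d, j=2)            2             2*cos(4*pi/9)        -2*cos(pi/9)         -1                   2*cos(2*pi/9)        0                          
  chi_5 (2d, j=3)            2             -1                   -1                   2                    -1                   0                          
  chi_6 (2d, j=4)            2             -2*cos(pi/9)         2*cos(2*pi/9)        -1                   2*cos(4*pi/9)        0                          

Spot check: chi_2 (sign: r->1, s->-1) on {r^4, r^5} = 1.

Solution. D_9 has order 2*9 = 18 with 6 conjugacy classes, hence 6 irreducibles. Sum of squared dims 1 + 1 + 4 + 4 + 4 + 4 = 18 = |G|. Linear characters come from the abelianisation; the 2-dimensional irreps have character r^k -> 2*cos(2*pi*j*k/9), reflections -> 0.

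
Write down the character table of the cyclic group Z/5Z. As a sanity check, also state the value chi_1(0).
Character table of Z/5Z (irreps indexed chi_0,...,chi_4 with chi_k(m) = zeta_5^(k*m), zeta_5 = exp(2*pi*i/5)):
  irrep \ class  {0} (size 1)  {1} (size 1)    {2} (size 1)    {3} (size 1)    {4} (size 1)  
  chi_0          1             1               1               1               1             
  chi_1          1             exp(2*I*pi/5)   exp(4*I*pi/5)   exp(-4*I*pi/5)  exp(-2*I*pi/5)
  chi_2          1             exp(4*I*pi/5)   exp(-2*I*pi/5)  exp(2*I*pi/5)   exp(-4*I*pi/5)
  chi_3          1             exp(-4*I*pi/5)  exp(2*I*pi/5)   exp(-2*I*pi/5)  exp(4*I*pi/5) 
  chi_4          1             exp(-2*I*pi/5)  exp(-4*I*pi/5)  exp(4*I*pi/5)   exp(2*I*pi/5) 

Spot check: chi_1(0) = zeta_5^(1*0) = zeta_5^0 = 1.

Working: Z/5Z is abelian, so all 5 irreducible complex representations are 1-dimensional. They are given by chi_k(m) = zeta_5^(k*m) for k = 0,...,4. Row orthogonality: sum_m chi_k(m) conj(chi_l(m)) = 5 * [k = l].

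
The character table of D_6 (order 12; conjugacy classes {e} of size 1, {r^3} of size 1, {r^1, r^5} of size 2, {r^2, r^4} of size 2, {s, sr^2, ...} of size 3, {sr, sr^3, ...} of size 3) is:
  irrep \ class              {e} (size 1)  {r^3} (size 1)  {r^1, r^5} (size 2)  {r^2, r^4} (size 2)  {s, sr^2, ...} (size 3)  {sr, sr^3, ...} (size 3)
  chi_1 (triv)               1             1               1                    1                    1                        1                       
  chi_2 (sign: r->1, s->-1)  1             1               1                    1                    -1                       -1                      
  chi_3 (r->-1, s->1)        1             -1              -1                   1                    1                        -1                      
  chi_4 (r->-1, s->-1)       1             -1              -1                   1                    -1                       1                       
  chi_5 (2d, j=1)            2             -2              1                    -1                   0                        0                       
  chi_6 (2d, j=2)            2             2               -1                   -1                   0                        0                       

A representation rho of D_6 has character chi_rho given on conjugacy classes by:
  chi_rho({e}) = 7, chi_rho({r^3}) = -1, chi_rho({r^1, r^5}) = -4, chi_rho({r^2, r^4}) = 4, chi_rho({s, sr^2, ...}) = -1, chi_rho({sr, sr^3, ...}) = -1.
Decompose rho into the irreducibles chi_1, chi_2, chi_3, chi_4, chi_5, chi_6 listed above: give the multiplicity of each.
Multiplicities: chi_1: 0, chi_2: 1, chi_3: 2, chi_4: 2, chi_5: 0, chi_6: 1.

Proof sketch: Use <chi_rho, chi> = (1/|G|) sum_C |C| * chi_rho(C) * conj(chi(C)) with |G| = 12 for each irreducible chi in the table:
  <chi_rho, chi_1> = (1/12)[1*(7)*conj(1) + 1*(-1)*conj(1) + 2*(-4)*conj(1) + 2*(4)*conj(1) + 3*(-1)*conj(1) + 3*(-1)*conj(1)]
      = (1/12)[(7) + (-1) + (-8) + (8) + (-3) + (-3)] = 0/12 = 0
  <chi_rho, chi_2> = (1/12)[1*(7)*conj(1) + 1*(-1)*conj(1) + 2*(-4)*conj(1) + 2*(4)*conj(1) + 3*(-1)*conj(-1) + 3*(-1)*conj(-1)]
      = (1/12)[(7) + (-1) + (-8) + (8) + (3) + (3)] = 12/12 = 1
  <chi_rho, chi_3> = (1/12)[1*(7)*conj(1) + 1*(-1)*conj(-1) + 2*(-4)*conj(-1) + 2*(4)*conj(1) + 3*(-1)*conj(1) + 3*(-1)*conj(-1)]
      = (1/12)[(7) + (1) + (8) + (8) + (-3) + (3)] = 24/12 = 2
  <chi_rho, chi_4> = (1/12)[1*(7)*conj(1) + 1*(-1)*conj(-1) + 2*(-4)*conj(-1) + 2*(4)*conj(1) + 3*(-1)*conj(-1) + 3*(-1)*conj(1)]
      = (1/12)[(7) + (1) + (8) + (8) + (3) + (-3)] = 24/12 = 2
  <chi_rho, chi_5> = (1/12)[1*(7)*conj(2) + 1*(-1)*conj(-2) + 2*(-4)*conj(1) + 2*(4)*conj(-1) + 3*(-1)*conj(0) + 3*(-1)*conj(0)]
      = (1/12)[(14) + (2) + (-8) + (-8) + (0) + (0)] = 0/12 = 0
  <chi_rho, chi_6> = (1/12)[1*(7)*conj(2) + 1*(-1)*conj(2) + 2*(-4)*conj(-1) + 2*(4)*conj(-1) + 3*(-1)*conj(0) + 3*(-1)*conj(0)]
      = (1/12)[(14) + (-2) + (8) + (-8) + (0) + (0)] = 12/12 = 1
Dimension check: dim(rho) = sum (mult * dim) = 0*1 + 1*1 + 2*1 + 2*1 + 0*2 + 1*2 = 7 = chi_rho(e) = 7.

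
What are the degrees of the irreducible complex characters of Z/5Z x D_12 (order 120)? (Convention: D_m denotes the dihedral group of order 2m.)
Dimensions: 1, 1, 1, 1, 1, 1, 1, 1, 1, 1, 1, 1, 1, 1, 1, 1, 1, 1, 1, 1, 2, 2, 2, 2, 2, 2, 2, 2, 2, 2, 2, 2, 2, 2, 2, 2, 2, 2, 2, 2, 2, 2, 2, 2, 2

Explanation: There are 45 irreducibles (= number of conjugacy classes). Their dimensions d_i satisfy sum d_i^2 = |G| = 120: 1 + 1 + 1 + 1 + 1 + 1 + 1 + 1 + 1 + 1 + 1 + 1 + 1 + 1 + 1 + 1 + 1 + 1 + 1 + 1 + 4 + 4 + 4 + 4 + 4 + 4 + 4 + 4 + 4 + 4 + 4 + 4 + 4 + 4 + 4 + 4 + 4 + 4 + 4 + 4 + 4 + 4 + 4 + 4 + 4 = 120. (For the product with Z/5Z: each of the 5 1-dim characters of Z/5Z tensors with each irrep of D_12, giving 5 copies of each D_12-dimension.)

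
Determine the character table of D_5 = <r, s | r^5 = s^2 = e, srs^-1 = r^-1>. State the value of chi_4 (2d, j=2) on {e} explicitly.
Conjugacy classes: {e} of size 1, {r^1, r^4} of size 2, {r^2, r^3} of size 2, {s, sr, ..., sr^4} of size 5.
Character table:
  irrep \ class              {e} (size 1)  {r^1, r^4} (size 2)  {r^2, r^3} (size 2)  {s, sr, ..., sr^4} (size 5)
  chi_1 (triv)               1             1                    1                    1                          
  chi_2 (sign: r->1, s->-1)  1             1                    1                    -1                         
  chi_3 (2d, j=1)            2             -1/2 + sqrt(5)/2     -sqrt(5)/2 - 1/2     0                          
  chi_4 (2d, j=2)            2             -sqrt(5)/2 - 1/2     -1/2 + sqrt(5)/2     0                          

Spot check: chi_4 (2d, j=2) on {e} = 2.

D_5 has order 2*5 = 10 with 4 conjugacy classes, hence 4 irreducibles. Sum of squared dims 1 + 1 + 4 + 4 = 10 = |G|. Linear characters come from the abelianisation; the 2-dimensional irreps have character r^k -> 2*cos(2*pi*j*k/5), reflections -> 0.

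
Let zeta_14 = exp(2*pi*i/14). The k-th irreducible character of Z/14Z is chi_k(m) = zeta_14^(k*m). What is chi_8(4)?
chi_8(4) = zeta_14^32 = exp(4*I*pi/7)

Details: chi_8(4) = zeta_14^(8*4) = zeta_14^32. Since zeta_14^14 = 1, this equals zeta_14^4 = exp(2*pi*i*4/14) = exp(4*I*pi/7).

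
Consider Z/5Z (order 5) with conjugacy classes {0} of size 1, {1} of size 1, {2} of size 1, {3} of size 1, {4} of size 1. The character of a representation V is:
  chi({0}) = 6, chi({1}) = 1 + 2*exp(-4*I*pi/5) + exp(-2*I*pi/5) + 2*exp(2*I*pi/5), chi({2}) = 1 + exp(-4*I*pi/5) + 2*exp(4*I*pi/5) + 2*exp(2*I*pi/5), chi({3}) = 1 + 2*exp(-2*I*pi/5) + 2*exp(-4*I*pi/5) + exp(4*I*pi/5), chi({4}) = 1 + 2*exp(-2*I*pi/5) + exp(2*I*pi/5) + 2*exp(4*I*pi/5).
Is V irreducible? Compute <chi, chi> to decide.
Not irreducible (reducible): <chi, chi> = 10 > 1.

Derivation: <chi, chi> = (1/|G|) sum_C |C| * |chi(C)|^2 = (1/5)[1*|6|^2 + 1*|1 + 2*exp(-4*I*pi/5) + exp(-2*I*pi/5) + 2*exp(2*I*pi/5)|^2 + 1*|1 + exp(-4*I*pi/5) + 2*exp(4*I*pi/5) + 2*exp(2*I*pi/5)|^2 + 1*|1 + 2*exp(-2*I*pi/5) + 2*exp(-4*I*pi/5) + exp(4*I*pi/5)|^2 + 1*|1 + 2*exp(-2*I*pi/5) + exp(2*I*pi/5) + 2*exp(4*I*pi/5)|^2]
  = (1/5)[(36) + (10 + 5*exp(-2*I*pi/5) + 8*exp(-4*I*pi/5) + 8*exp(4*I*pi/5) + 5*exp(2*I*pi/5)) + (10 + 8*exp(-2*I*pi/5) + 5*exp(-4*I*pi/5) + 5*exp(4*I*pi/5) + 8*exp(2*I*pi/5)) + (10 + 8*exp(-2*I*pi/5) + 5*exp(-4*I*pi/5) + 5*exp(4*I*pi/5) + 8*exp(2*I*pi/5)) + (10 + 5*exp(-2*I*pi/5) + 8*exp(-4*I*pi/5) + 8*exp(4*I*pi/5) + 5*exp(2*I*pi/5))] = 50/5 = 10.
(Exp terms are combined using exp(i*s)*conj(exp(i*t)) = exp(i*(s-t)), and sums of them are collapsed using the identity that for every m > 1 the m distinct m-th roots of unity sum to 0, e.g. 1 + exp(2*I*pi/3) + exp(-2*I*pi/3) = 0.)
A character is irreducible iff <chi, chi> = 1, so this representation is reducible.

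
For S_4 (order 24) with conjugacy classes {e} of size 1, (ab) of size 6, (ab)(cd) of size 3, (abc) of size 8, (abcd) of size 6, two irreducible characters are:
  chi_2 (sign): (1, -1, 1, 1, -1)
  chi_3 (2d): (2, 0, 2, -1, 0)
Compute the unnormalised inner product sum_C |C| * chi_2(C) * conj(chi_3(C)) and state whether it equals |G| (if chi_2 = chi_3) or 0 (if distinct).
Sum = 0; so <chi_2, chi_3> = 0 (distinct irreducibles are orthogonal).

Derivation: Compute term by term over conjugacy classes (|C| * chi_2(C) * conj(chi_3(C))):
  1*(1)*conj(2) + 6*(-1)*conj(0) + 3*(1)*conj(2) + 8*(1)*conj(-1) + 6*(-1)*conj(0)
  = (2) + (0) + (6) + (-8) + (0)
  = 0.
Dividing by |G| = 24 gives 0/24 = 0, matching the row-orthogonality relation <chi_2, chi_3> = [chi_2 = chi_3].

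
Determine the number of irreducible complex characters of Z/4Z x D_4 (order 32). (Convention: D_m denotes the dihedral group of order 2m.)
20

Working: The number of irreducible complex representations of a finite group equals its number of conjugacy classes. For a direct product, #classes(G x H) = #classes(G) * #classes(H). Z/4Z has 4 classes (abelian), D_4 has 5 classes, so 4 * 5 = 20, so Z/4Z x D_4 (order 32) has exactly 20 irreducible complex representations.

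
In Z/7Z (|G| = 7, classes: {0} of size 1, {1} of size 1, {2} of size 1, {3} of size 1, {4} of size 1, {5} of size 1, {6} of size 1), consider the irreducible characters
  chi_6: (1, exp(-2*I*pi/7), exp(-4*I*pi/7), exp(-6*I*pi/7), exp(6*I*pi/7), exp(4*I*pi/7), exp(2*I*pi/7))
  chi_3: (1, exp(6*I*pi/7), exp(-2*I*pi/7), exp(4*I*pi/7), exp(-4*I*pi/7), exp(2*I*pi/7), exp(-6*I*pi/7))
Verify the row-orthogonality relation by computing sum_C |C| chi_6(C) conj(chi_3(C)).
Sum = 0; so <chi_6, chi_3> = 0 (distinct irreducibles are orthogonal).

Compute term by term over conjugacy classes (|C| * chi_6(C) * conj(chi_3(C))):
  1*(1)*conj(1) + 1*(exp(-2*I*pi/7))*conj(exp(6*I*pi/7)) + 1*(exp(-4*I*pi/7))*conj(exp(-2*I*pi/7)) + 1*(exp(-6*I*pi/7))*conj(exp(4*I*pi/7)) + 1*(exp(6*I*pi/7))*conj(exp(-4*I*pi/7)) + 1*(exp(4*I*pi/7))*conj(exp(2*I*pi/7)) + 1*(exp(2*I*pi/7))*conj(exp(-6*I*pi/7))
  = (1) + (exp(6*I*pi/7)) + (exp(-2*I*pi/7)) + (exp(4*I*pi/7)) + (exp(-4*I*pi/7)) + (exp(2*I*pi/7)) + (exp(-6*I*pi/7))
  = 0.
(Exp terms are combined using exp(i*s)*conj(exp(i*t)) = exp(i*(s-t)), and sums of them are collapsed using the identity that for every m > 1 the m distinct m-th roots of unity sum to 0, e.g. 1 + exp(2*I*pi/3) + exp(-2*I*pi/3) = 0.)
Dividing by |G| = 7 gives 0/7 = 0, matching the row-orthogonality relation <chi_6, chi_3> = [chi_6 = chi_3].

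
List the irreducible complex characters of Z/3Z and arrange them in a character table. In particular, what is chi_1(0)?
Character table of Z/3Z (irreps indexed chi_0,...,chi_2 with chi_k(m) = zeta_3^(k*m), zeta_3 = exp(2*pi*i/3)):
  irrep \ class  {0} (size 1)  {1} (size 1)    {2} (size 1)  
  chi_0          1             1               1             
  chi_1          1             exp(2*I*pi/3)   exp(-2*I*pi/3)
  chi_2          1             exp(-2*I*pi/3)  exp(2*I*pi/3) 

Spot check: chi_1(0) = zeta_3^(1*0) = zeta_3^0 = 1.

Proof sketch: Z/3Z is abelian, so all 3 irreducible complex representations are 1-dimensional. They are given by chi_k(m) = zeta_3^(k*m) for k = 0,...,2. Row orthogonality: sum_m chi_k(m) conj(chi_l(m)) = 3 * [k = l].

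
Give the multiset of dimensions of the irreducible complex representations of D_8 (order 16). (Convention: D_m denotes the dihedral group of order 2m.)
Dimensions: 1, 1, 1, 1, 2, 2, 2

Explanation: There are 7 irreducibles (= number of conjugacy classes). Their dimensions d_i satisfy sum d_i^2 = |G| = 16: 1 + 1 + 1 + 1 + 4 + 4 + 4 = 16.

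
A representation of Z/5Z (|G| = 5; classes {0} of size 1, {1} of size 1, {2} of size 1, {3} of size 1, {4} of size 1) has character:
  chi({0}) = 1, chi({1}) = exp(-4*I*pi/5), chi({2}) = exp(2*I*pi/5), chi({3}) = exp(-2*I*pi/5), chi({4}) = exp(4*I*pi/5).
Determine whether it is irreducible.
Irreducible: <chi, chi> = 1.

Derivation: <chi, chi> = (1/|G|) sum_C |C| * |chi(C)|^2 = (1/5)[1*|1|^2 + 1*|exp(-4*I*pi/5)|^2 + 1*|exp(2*I*pi/5)|^2 + 1*|exp(-2*I*pi/5)|^2 + 1*|exp(4*I*pi/5)|^2]
  = (1/5)[(1) + (1) + (1) + (1) + (1)] = 5/5 = 1.
(Exp terms are combined using exp(i*s)*conj(exp(i*t)) = exp(i*(s-t)), and sums of them are collapsed using the identity that for every m > 1 the m distinct m-th roots of unity sum to 0, e.g. 1 + exp(2*I*pi/3) + exp(-2*I*pi/3) = 0.)
A character is irreducible iff <chi, chi> = 1, so this representation is irreducible.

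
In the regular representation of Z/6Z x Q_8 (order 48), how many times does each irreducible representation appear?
Each irreducible V_i of dimension d_i appears with multiplicity d_i, i.e. rho_reg = (direct sum over all irreducibles V_i) d_i V_i. The irreducible dimensions for Z/6Z x Q_8 are 1, 1, 1, 1, 1, 1, 1, 1, 1, 1, 1, 1, 1, 1, 1, 1, 1, 1, 1, 1, 1, 1, 1, 1, 2, 2, 2, 2, 2, 2: 24 irreducibles of dimension 1, each with multiplicity 1; 6 irreducibles of dimension 2, each with multiplicity 2. Total dimension 24*1*1 + 6*2*2 = 48 = |G|.

Proof sketch: General theorem: in the regular representation of a finite group G, each irreducible appears with multiplicity equal to its dimension. Check: dim(rho_reg) = sum d_i^2 = 1 + 1 + 1 + 1 + 1 + 1 + 1 + 1 + 1 + 1 + 1 + 1 + 1 + 1 + 1 + 1 + 1 + 1 + 1 + 1 + 1 + 1 + 1 + 1 + 4 + 4 + 4 + 4 + 4 + 4 = 48 = |G|.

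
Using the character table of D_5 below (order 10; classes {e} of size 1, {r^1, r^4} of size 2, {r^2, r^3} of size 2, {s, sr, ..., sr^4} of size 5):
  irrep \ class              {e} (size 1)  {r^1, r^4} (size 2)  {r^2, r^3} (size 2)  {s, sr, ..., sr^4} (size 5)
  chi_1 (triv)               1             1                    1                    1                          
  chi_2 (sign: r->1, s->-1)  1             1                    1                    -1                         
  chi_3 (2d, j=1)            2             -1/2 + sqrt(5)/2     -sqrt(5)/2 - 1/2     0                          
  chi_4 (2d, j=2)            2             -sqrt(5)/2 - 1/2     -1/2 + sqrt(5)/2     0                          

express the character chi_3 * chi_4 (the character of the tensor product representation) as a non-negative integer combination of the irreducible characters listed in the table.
chi_3 tensor chi_4 = chi_3 + chi_4 (all other irreducibles have multiplicity 0).

Derivation: The character of a tensor product is the pointwise product (chi_3 * chi_4)(C) = chi_3(C) * chi_4(C):
  {e}: (2)*(2), {r^1, r^4}: (-1/2 + sqrt(5)/2)*(-sqrt(5)/2 - 1/2), {r^2, r^3}: (-sqrt(5)/2 - 1/2)*(-1/2 + sqrt(5)/2), {s, sr, ..., sr^4}: (0)*(0)
so (chi_3 * chi_4) takes values
  {e} -> 4, {r^1, r^4} -> -1, {r^2, r^3} -> -1, {s, sr, ..., sr^4} -> 0.
Now take the inner product of this character with each irreducible chi from the table, <chi_3*chi_4, chi> = (1/10) sum_C |C| (chi_3*chi_4)(C) conj(chi(C)):
  <chi_3*chi_4, chi_1> = (1/10)[1*(4)*conj(1) + 2*(-1)*conj(1) + 2*(-1)*conj(1) + 5*(0)*conj(1)]
      = (1/10)[(4) + (-2) + (-2) + (0)] = 0/10 = 0
  <chi_3*chi_4, chi_2> = (1/10)[1*(4)*conj(1) + 2*(-1)*conj(1) + 2*(-1)*conj(1) + 5*(0)*conj(-1)]
      = (1/10)[(4) + (-2) + (-2) + (0)] = 0/10 = 0
  <chi_3*chi_4, chi_3> = (1/10)[1*(4)*conj(2) + 2*(-1)*conj(-1/2 + sqrt(5)/2) + 2*(-1)*conj(-sqrt(5)/2 - 1/2) + 5*(0)*conj(0)]
      = (1/10)[(8) + (1 - sqrt(5)) + (1 + sqrt(5)) + (0)] = 10/10 = 1
  <chi_3*chi_4, chi_4> = (1/10)[1*(4)*conj(2) + 2*(-1)*conj(-sqrt(5)/2 - 1/2) + 2*(-1)*conj(-1/2 + sqrt(5)/2) + 5*(0)*conj(0)]
      = (1/10)[(8) + (1 + sqrt(5)) + (1 - sqrt(5)) + (0)] = 10/10 = 1
Hence the multiplicities are chi_3: 1, chi_4: 1. Dimension check: dim(chi_3)*dim(chi_4) = 2*2 = 4 and sum (mult * dim) = 1*2 + 1*2 = 4.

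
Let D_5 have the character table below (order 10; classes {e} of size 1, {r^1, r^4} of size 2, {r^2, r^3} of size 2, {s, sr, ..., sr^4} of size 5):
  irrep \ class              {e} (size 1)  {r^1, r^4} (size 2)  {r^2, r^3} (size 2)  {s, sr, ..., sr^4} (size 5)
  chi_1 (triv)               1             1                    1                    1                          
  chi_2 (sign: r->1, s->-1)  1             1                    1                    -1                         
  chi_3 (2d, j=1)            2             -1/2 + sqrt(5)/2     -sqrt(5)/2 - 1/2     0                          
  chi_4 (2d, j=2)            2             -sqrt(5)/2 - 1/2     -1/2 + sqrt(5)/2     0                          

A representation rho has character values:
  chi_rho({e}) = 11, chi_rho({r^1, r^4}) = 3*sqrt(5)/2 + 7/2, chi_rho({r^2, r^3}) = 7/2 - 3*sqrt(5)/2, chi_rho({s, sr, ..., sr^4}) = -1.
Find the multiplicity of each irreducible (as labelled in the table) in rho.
Multiplicities: chi_1: 2, chi_2: 3, chi_3: 3, chi_4: 0.

Why: Use <chi_rho, chi> = (1/|G|) sum_C |C| * chi_rho(C) * conj(chi(C)) with |G| = 10 for each irreducible chi in the table:
  <chi_rho, chi_1> = (1/10)[1*(11)*conj(1) + 2*(3*sqrt(5)/2 + 7/2)*conj(1) + 2*(7/2 - 3*sqrt(5)/2)*conj(1) + 5*(-1)*conj(1)]
      = (1/10)[(11) + (3*sqrt(5) + 7) + (7 - 3*sqrt(5)) + (-5)] = 20/10 = 2
  <chi_rho, chi_2> = (1/10)[1*(11)*conj(1) + 2*(3*sqrt(5)/2 + 7/2)*conj(1) + 2*(7/2 - 3*sqrt(5)/2)*conj(1) + 5*(-1)*conj(-1)]
      = (1/10)[(11) + (3*sqrt(5) + 7) + (7 - 3*sqrt(5)) + (5)] = 30/10 = 3
  <chi_rho, chi_3> = (1/10)[1*(11)*conj(2) + 2*(3*sqrt(5)/2 + 7/2)*conj(-1/2 + sqrt(5)/2) + 2*(7/2 - 3*sqrt(5)/2)*conj(-sqrt(5)/2 - 1/2) + 5*(-1)*conj(0)]
      = (1/10)[(22) + (4 + 2*sqrt(5)) + (4 - 2*sqrt(5)) + (0)] = 30/10 = 3
  <chi_rho, chi_4> = (1/10)[1*(11)*conj(2) + 2*(3*sqrt(5)/2 + 7/2)*conj(-sqrt(5)/2 - 1/2) + 2*(7/2 - 3*sqrt(5)/2)*conj(-1/2 + sqrt(5)/2) + 5*(-1)*conj(0)]
      = (1/10)[(22) + (-5*sqrt(5) - 11) + (-11 + 5*sqrt(5)) + (0)] = 0/10 = 0
Dimension check: dim(rho) = sum (mult * dim) = 2*1 + 3*1 + 3*2 + 0*2 = 11 = chi_rho(e) = 11.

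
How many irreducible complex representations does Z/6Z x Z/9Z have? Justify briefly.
54

Derivation: The number of irreducible complex representations of a finite group equals its number of conjugacy classes. Z/6Z x Z/9Z is abelian of order 54, so every element is its own conjugacy class: 54 classes, so Z/6Z x Z/9Z (order 54) has exactly 54 irreducible complex representations.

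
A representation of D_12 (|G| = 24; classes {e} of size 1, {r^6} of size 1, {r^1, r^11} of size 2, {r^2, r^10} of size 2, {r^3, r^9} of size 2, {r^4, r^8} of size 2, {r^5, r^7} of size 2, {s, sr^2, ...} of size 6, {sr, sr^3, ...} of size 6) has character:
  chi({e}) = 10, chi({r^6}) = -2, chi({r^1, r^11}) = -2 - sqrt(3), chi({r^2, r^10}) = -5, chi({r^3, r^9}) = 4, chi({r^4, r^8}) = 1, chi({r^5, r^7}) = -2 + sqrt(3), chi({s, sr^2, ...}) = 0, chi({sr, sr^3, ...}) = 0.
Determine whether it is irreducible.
Not irreducible (reducible): <chi, chi> = 9 > 1.

Derivation: <chi, chi> = (1/|G|) sum_C |C| * |chi(C)|^2 = (1/24)[1*|10|^2 + 1*|-2|^2 + 2*|-2 - sqrt(3)|^2 + 2*|-5|^2 + 2*|4|^2 + 2*|1|^2 + 2*|-2 + sqrt(3)|^2 + 6*|0|^2 + 6*|0|^2]
  = (1/24)[(100) + (4) + (8*sqrt(3) + 14) + (50) + (32) + (2) + (14 - 8*sqrt(3)) + (0) + (0)] = 216/24 = 9.
A character is irreducible iff <chi, chi> = 1, so this representation is reducible.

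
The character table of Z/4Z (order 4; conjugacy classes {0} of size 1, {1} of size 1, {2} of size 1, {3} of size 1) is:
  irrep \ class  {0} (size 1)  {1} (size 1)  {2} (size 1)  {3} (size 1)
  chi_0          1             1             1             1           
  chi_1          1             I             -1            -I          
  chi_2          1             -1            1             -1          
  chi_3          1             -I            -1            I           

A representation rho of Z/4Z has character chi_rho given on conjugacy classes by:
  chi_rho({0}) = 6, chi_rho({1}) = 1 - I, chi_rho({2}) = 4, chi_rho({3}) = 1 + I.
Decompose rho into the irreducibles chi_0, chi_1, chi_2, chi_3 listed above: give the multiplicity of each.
Multiplicities: chi_0: 3, chi_1: 0, chi_2: 2, chi_3: 1.

Why: Use <chi_rho, chi> = (1/|G|) sum_C |C| * chi_rho(C) * conj(chi(C)) with |G| = 4 for each irreducible chi in the table:
  <chi_rho, chi_0> = (1/4)[1*(6)*conj(1) + 1*(1 - I)*conj(1) + 1*(4)*conj(1) + 1*(1 + I)*conj(1)]
      = (1/4)[(6) + (1 - I) + (4) + (1 + I)] = 12/4 = 3
  <chi_rho, chi_1> = (1/4)[1*(6)*conj(1) + 1*(1 - I)*conj(I) + 1*(4)*conj(-1) + 1*(1 + I)*conj(-I)]
      = (1/4)[(6) + (-1 - I) + (-4) + (-1 + I)] = 0/4 = 0
  <chi_rho, chi_2> = (1/4)[1*(6)*conj(1) + 1*(1 - I)*conj(-1) + 1*(4)*conj(1) + 1*(1 + I)*conj(-1)]
      = (1/4)[(6) + (-1 + I) + (4) + (-1 - I)] = 8/4 = 2
  <chi_rho, chi_3> = (1/4)[1*(6)*conj(1) + 1*(1 - I)*conj(-I) + 1*(4)*conj(-1) + 1*(1 + I)*conj(I)]
      = (1/4)[(6) + (1 + I) + (-4) + (1 - I)] = 4/4 = 1
(Exp terms are combined using exp(i*s)*conj(exp(i*t)) = exp(i*(s-t)), and sums of them are collapsed using the identity that for every m > 1 the m distinct m-th roots of unity sum to 0, e.g. 1 + exp(2*I*pi/3) + exp(-2*I*pi/3) = 0.)
Dimension check: dim(rho) = sum (mult * dim) = 3*1 + 0*1 + 2*1 + 1*1 = 6 = chi_rho(e) = 6.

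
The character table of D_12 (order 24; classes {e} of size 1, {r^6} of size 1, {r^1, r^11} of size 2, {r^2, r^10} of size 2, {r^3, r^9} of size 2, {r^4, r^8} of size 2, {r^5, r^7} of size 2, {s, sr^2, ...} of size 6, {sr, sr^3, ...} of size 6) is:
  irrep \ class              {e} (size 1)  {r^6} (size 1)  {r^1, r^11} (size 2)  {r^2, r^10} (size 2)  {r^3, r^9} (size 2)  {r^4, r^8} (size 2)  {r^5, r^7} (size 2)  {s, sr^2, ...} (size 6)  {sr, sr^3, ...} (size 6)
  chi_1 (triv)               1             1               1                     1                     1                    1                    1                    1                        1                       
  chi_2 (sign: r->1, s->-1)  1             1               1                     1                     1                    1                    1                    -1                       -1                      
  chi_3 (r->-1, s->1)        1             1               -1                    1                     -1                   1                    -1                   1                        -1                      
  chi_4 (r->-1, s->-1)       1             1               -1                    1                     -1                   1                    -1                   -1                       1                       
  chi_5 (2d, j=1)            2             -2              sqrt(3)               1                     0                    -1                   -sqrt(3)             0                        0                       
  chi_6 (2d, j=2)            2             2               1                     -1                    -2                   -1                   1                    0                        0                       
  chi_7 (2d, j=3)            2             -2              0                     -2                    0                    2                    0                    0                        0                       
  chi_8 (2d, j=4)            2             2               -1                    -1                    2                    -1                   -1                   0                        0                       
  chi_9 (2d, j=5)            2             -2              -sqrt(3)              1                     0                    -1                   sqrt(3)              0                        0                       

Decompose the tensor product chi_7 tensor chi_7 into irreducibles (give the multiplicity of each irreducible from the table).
chi_7 tensor chi_7 = chi_1 + chi_2 + chi_3 + chi_4 (all other irreducibles have multiplicity 0).

Explanation: The character of a tensor product is the pointwise product (chi_7 * chi_7)(C) = chi_7(C) * chi_7(C):
  {e}: (2)*(2), {r^6}: (-2)*(-2), {r^1, r^11}: (0)*(0), {r^2, r^10}: (-2)*(-2), {r^3, r^9}: (0)*(0), {r^4, r^8}: (2)*(2), {r^5, r^7}: (0)*(0), {s, sr^2, ...}: (0)*(0), {sr, sr^3, ...}: (0)*(0)
so (chi_7 * chi_7) takes values
  {e} -> 4, {r^6} -> 4, {r^1, r^11} -> 0, {r^2, r^10} -> 4, {r^3, r^9} -> 0, {r^4, r^8} -> 4, {r^5, r^7} -> 0, {s, sr^2, ...} -> 0, {sr, sr^3, ...} -> 0.
Now take the inner product of this character with each irreducible chi from the table, <chi_7*chi_7, chi> = (1/24) sum_C |C| (chi_7*chi_7)(C) conj(chi(C)):
  <chi_7*chi_7, chi_1> = (1/24)[1*(4)*conj(1) + 1*(4)*conj(1) + 2*(0)*conj(1) + 2*(4)*conj(1) + 2*(0)*conj(1) + 2*(4)*conj(1) + 2*(0)*conj(1) + 6*(0)*conj(1) + 6*(0)*conj(1)]
      = (1/24)[(4) + (4) + (0) + (8) + (0) + (8) + (0) + (0) + (0)] = 24/24 = 1
  <chi_7*chi_7, chi_2> = (1/24)[1*(4)*conj(1) + 1*(4)*conj(1) + 2*(0)*conj(1) + 2*(4)*conj(1) + 2*(0)*conj(1) + 2*(4)*conj(1) + 2*(0)*conj(1) + 6*(0)*conj(-1) + 6*(0)*conj(-1)]
      = (1/24)[(4) + (4) + (0) + (8) + (0) + (8) + (0) + (0) + (0)] = 24/24 = 1
  <chi_7*chi_7, chi_3> = (1/24)[1*(4)*conj(1) + 1*(4)*conj(1) + 2*(0)*conj(-1) + 2*(4)*conj(1) + 2*(0)*conj(-1) + 2*(4)*conj(1) + 2*(0)*conj(-1) + 6*(0)*conj(1) + 6*(0)*conj(-1)]
      = (1/24)[(4) + (4) + (0) + (8) + (0) + (8) + (0) + (0) + (0)] = 24/24 = 1
  <chi_7*chi_7, chi_4> = (1/24)[1*(4)*conj(1) + 1*(4)*conj(1) + 2*(0)*conj(-1) + 2*(4)*conj(1) + 2*(0)*conj(-1) + 2*(4)*conj(1) + 2*(0)*conj(-1) + 6*(0)*conj(-1) + 6*(0)*conj(1)]
      = (1/24)[(4) + (4) + (0) + (8) + (0) + (8) + (0) + (0) + (0)] = 24/24 = 1
  <chi_7*chi_7, chi_5> = (1/24)[1*(4)*conj(2) + 1*(4)*conj(-2) + 2*(0)*conj(sqrt(3)) + 2*(4)*conj(1) + 2*(0)*conj(0) + 2*(4)*conj(-1) + 2*(0)*conj(-sqrt(3)) + 6*(0)*conj(0) + 6*(0)*conj(0)]
      = (1/24)[(8) + (-8) + (0) + (8) + (0) + (-8) + (0) + (0) + (0)] = 0/24 = 0
  <chi_7*chi_7, chi_6> = (1/24)[1*(4)*conj(2) + 1*(4)*conj(2) + 2*(0)*conj(1) + 2*(4)*conj(-1) + 2*(0)*conj(-2) + 2*(4)*conj(-1) + 2*(0)*conj(1) + 6*(0)*conj(0) + 6*(0)*conj(0)]
      = (1/24)[(8) + (8) + (0) + (-8) + (0) + (-8) + (0) + (0) + (0)] = 0/24 = 0
  <chi_7*chi_7, chi_7> = (1/24)[1*(4)*conj(2) + 1*(4)*conj(-2) + 2*(0)*conj(0) + 2*(4)*conj(-2) + 2*(0)*conj(0) + 2*(4)*conj(2) + 2*(0)*conj(0) + 6*(0)*conj(0) + 6*(0)*conj(0)]
      = (1/24)[(8) + (-8) + (0) + (-16) + (0) + (16) + (0) + (0) + (0)] = 0/24 = 0
  <chi_7*chi_7, chi_8> = (1/24)[1*(4)*conj(2) + 1*(4)*conj(2) + 2*(0)*conj(-1) + 2*(4)*conj(-1) + 2*(0)*conj(2) + 2*(4)*conj(-1) + 2*(0)*conj(-1) + 6*(0)*conj(0) + 6*(0)*conj(0)]
      = (1/24)[(8) + (8) + (0) + (-8) + (0) + (-8) + (0) + (0) + (0)] = 0/24 = 0
  <chi_7*chi_7, chi_9> = (1/24)[1*(4)*conj(2) + 1*(4)*conj(-2) + 2*(0)*conj(-sqrt(3)) + 2*(4)*conj(1) + 2*(0)*conj(0) + 2*(4)*conj(-1) + 2*(0)*conj(sqrt(3)) + 6*(0)*conj(0) + 6*(0)*conj(0)]
      = (1/24)[(8) + (-8) + (0) + (8) + (0) + (-8) + (0) + (0) + (0)] = 0/24 = 0
Hence the multiplicities are chi_1: 1, chi_2: 1, chi_3: 1, chi_4: 1. Dimension check: dim(chi_7)*dim(chi_7) = 2*2 = 4 and sum (mult * dim) = 1*1 + 1*1 + 1*1 + 1*1 = 4.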